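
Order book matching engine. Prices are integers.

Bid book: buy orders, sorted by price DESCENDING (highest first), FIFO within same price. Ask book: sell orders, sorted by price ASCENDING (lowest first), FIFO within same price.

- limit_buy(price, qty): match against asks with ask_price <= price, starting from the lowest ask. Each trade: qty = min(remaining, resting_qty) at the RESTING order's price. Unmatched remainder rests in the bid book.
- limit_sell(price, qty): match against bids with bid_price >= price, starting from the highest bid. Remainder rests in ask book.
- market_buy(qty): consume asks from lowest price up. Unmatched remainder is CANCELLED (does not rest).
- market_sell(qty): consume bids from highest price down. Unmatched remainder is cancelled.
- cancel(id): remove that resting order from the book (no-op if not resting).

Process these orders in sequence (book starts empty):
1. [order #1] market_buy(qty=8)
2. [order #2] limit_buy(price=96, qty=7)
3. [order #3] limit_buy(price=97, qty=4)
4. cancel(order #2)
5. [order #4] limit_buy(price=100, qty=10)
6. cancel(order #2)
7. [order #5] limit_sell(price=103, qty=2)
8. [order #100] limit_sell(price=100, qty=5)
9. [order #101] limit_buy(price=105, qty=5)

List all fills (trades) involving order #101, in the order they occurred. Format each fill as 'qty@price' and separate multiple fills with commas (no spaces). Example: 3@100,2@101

Answer: 2@103

Derivation:
After op 1 [order #1] market_buy(qty=8): fills=none; bids=[-] asks=[-]
After op 2 [order #2] limit_buy(price=96, qty=7): fills=none; bids=[#2:7@96] asks=[-]
After op 3 [order #3] limit_buy(price=97, qty=4): fills=none; bids=[#3:4@97 #2:7@96] asks=[-]
After op 4 cancel(order #2): fills=none; bids=[#3:4@97] asks=[-]
After op 5 [order #4] limit_buy(price=100, qty=10): fills=none; bids=[#4:10@100 #3:4@97] asks=[-]
After op 6 cancel(order #2): fills=none; bids=[#4:10@100 #3:4@97] asks=[-]
After op 7 [order #5] limit_sell(price=103, qty=2): fills=none; bids=[#4:10@100 #3:4@97] asks=[#5:2@103]
After op 8 [order #100] limit_sell(price=100, qty=5): fills=#4x#100:5@100; bids=[#4:5@100 #3:4@97] asks=[#5:2@103]
After op 9 [order #101] limit_buy(price=105, qty=5): fills=#101x#5:2@103; bids=[#101:3@105 #4:5@100 #3:4@97] asks=[-]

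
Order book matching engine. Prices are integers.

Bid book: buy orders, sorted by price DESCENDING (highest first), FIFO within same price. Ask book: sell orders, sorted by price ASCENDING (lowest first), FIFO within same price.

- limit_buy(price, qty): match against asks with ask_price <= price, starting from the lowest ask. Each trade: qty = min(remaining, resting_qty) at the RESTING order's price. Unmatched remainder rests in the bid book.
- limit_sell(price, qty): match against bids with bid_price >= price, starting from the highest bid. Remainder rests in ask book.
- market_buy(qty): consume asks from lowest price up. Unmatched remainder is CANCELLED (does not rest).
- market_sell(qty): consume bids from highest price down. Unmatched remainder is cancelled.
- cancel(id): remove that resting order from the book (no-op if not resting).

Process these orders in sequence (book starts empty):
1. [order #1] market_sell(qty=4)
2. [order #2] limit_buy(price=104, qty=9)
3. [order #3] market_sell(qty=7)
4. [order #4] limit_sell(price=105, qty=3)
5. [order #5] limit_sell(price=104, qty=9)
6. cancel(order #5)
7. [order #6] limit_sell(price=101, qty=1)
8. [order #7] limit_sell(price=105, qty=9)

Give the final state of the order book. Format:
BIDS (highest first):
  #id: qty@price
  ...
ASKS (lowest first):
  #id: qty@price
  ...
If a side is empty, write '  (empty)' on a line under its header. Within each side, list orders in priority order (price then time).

After op 1 [order #1] market_sell(qty=4): fills=none; bids=[-] asks=[-]
After op 2 [order #2] limit_buy(price=104, qty=9): fills=none; bids=[#2:9@104] asks=[-]
After op 3 [order #3] market_sell(qty=7): fills=#2x#3:7@104; bids=[#2:2@104] asks=[-]
After op 4 [order #4] limit_sell(price=105, qty=3): fills=none; bids=[#2:2@104] asks=[#4:3@105]
After op 5 [order #5] limit_sell(price=104, qty=9): fills=#2x#5:2@104; bids=[-] asks=[#5:7@104 #4:3@105]
After op 6 cancel(order #5): fills=none; bids=[-] asks=[#4:3@105]
After op 7 [order #6] limit_sell(price=101, qty=1): fills=none; bids=[-] asks=[#6:1@101 #4:3@105]
After op 8 [order #7] limit_sell(price=105, qty=9): fills=none; bids=[-] asks=[#6:1@101 #4:3@105 #7:9@105]

Answer: BIDS (highest first):
  (empty)
ASKS (lowest first):
  #6: 1@101
  #4: 3@105
  #7: 9@105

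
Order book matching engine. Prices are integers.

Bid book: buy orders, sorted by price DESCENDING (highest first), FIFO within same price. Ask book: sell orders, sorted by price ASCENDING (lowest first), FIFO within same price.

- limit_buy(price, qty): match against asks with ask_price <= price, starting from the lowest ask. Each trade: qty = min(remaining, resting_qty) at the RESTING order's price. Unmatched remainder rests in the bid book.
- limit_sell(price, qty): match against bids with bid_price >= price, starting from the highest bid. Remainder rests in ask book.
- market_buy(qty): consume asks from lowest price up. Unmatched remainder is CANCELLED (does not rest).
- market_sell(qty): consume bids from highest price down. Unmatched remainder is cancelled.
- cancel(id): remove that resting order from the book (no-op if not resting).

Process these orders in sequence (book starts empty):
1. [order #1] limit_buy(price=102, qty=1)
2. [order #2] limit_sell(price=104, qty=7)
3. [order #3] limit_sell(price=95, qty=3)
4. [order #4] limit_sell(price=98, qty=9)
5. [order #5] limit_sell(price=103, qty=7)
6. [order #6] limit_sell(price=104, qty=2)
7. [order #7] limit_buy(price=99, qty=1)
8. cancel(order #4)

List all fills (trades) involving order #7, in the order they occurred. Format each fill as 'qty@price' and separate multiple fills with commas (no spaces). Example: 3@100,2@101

Answer: 1@95

Derivation:
After op 1 [order #1] limit_buy(price=102, qty=1): fills=none; bids=[#1:1@102] asks=[-]
After op 2 [order #2] limit_sell(price=104, qty=7): fills=none; bids=[#1:1@102] asks=[#2:7@104]
After op 3 [order #3] limit_sell(price=95, qty=3): fills=#1x#3:1@102; bids=[-] asks=[#3:2@95 #2:7@104]
After op 4 [order #4] limit_sell(price=98, qty=9): fills=none; bids=[-] asks=[#3:2@95 #4:9@98 #2:7@104]
After op 5 [order #5] limit_sell(price=103, qty=7): fills=none; bids=[-] asks=[#3:2@95 #4:9@98 #5:7@103 #2:7@104]
After op 6 [order #6] limit_sell(price=104, qty=2): fills=none; bids=[-] asks=[#3:2@95 #4:9@98 #5:7@103 #2:7@104 #6:2@104]
After op 7 [order #7] limit_buy(price=99, qty=1): fills=#7x#3:1@95; bids=[-] asks=[#3:1@95 #4:9@98 #5:7@103 #2:7@104 #6:2@104]
After op 8 cancel(order #4): fills=none; bids=[-] asks=[#3:1@95 #5:7@103 #2:7@104 #6:2@104]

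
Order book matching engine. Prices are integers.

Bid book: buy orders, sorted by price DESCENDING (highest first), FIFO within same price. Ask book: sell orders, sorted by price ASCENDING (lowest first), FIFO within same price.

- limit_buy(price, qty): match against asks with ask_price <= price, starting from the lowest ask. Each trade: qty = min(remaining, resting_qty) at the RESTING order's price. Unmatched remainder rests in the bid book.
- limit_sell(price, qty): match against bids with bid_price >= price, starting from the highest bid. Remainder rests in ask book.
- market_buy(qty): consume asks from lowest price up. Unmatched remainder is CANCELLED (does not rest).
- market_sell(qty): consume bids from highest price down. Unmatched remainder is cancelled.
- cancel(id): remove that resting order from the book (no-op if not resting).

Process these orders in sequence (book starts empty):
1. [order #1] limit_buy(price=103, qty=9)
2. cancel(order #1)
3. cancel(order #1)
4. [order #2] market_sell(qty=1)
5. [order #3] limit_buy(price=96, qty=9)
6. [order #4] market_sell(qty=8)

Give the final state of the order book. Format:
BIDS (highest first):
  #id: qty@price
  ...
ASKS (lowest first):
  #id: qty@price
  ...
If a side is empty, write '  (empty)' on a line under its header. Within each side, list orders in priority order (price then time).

After op 1 [order #1] limit_buy(price=103, qty=9): fills=none; bids=[#1:9@103] asks=[-]
After op 2 cancel(order #1): fills=none; bids=[-] asks=[-]
After op 3 cancel(order #1): fills=none; bids=[-] asks=[-]
After op 4 [order #2] market_sell(qty=1): fills=none; bids=[-] asks=[-]
After op 5 [order #3] limit_buy(price=96, qty=9): fills=none; bids=[#3:9@96] asks=[-]
After op 6 [order #4] market_sell(qty=8): fills=#3x#4:8@96; bids=[#3:1@96] asks=[-]

Answer: BIDS (highest first):
  #3: 1@96
ASKS (lowest first):
  (empty)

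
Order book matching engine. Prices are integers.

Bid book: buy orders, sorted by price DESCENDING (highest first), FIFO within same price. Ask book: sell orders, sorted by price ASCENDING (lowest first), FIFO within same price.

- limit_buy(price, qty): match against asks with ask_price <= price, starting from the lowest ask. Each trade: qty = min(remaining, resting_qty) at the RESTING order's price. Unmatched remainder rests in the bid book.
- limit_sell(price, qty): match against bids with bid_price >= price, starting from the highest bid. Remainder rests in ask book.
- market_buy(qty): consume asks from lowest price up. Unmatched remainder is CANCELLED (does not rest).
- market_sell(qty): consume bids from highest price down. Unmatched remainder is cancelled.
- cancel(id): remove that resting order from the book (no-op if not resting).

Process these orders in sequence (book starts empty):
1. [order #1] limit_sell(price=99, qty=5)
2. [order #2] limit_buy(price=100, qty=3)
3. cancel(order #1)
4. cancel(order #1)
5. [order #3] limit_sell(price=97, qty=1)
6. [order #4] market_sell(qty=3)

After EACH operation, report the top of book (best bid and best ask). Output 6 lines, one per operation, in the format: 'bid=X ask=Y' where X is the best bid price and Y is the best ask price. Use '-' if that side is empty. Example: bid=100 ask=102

After op 1 [order #1] limit_sell(price=99, qty=5): fills=none; bids=[-] asks=[#1:5@99]
After op 2 [order #2] limit_buy(price=100, qty=3): fills=#2x#1:3@99; bids=[-] asks=[#1:2@99]
After op 3 cancel(order #1): fills=none; bids=[-] asks=[-]
After op 4 cancel(order #1): fills=none; bids=[-] asks=[-]
After op 5 [order #3] limit_sell(price=97, qty=1): fills=none; bids=[-] asks=[#3:1@97]
After op 6 [order #4] market_sell(qty=3): fills=none; bids=[-] asks=[#3:1@97]

Answer: bid=- ask=99
bid=- ask=99
bid=- ask=-
bid=- ask=-
bid=- ask=97
bid=- ask=97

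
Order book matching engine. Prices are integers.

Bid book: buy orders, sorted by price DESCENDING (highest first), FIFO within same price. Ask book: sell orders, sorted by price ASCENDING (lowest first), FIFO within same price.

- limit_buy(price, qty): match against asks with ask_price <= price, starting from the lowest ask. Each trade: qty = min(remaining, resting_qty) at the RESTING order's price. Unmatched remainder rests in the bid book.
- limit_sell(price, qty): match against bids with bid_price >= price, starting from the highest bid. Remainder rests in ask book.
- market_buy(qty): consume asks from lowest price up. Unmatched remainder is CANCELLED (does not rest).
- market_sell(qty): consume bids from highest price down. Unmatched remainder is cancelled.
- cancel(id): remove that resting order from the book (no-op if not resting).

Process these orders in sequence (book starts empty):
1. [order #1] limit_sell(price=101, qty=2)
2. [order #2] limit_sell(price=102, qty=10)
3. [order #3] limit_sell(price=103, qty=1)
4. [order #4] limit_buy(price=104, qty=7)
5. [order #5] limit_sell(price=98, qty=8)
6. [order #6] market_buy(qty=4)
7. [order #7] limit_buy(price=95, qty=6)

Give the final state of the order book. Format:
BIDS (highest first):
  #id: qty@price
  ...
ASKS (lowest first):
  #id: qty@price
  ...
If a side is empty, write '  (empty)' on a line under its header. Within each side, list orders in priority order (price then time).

After op 1 [order #1] limit_sell(price=101, qty=2): fills=none; bids=[-] asks=[#1:2@101]
After op 2 [order #2] limit_sell(price=102, qty=10): fills=none; bids=[-] asks=[#1:2@101 #2:10@102]
After op 3 [order #3] limit_sell(price=103, qty=1): fills=none; bids=[-] asks=[#1:2@101 #2:10@102 #3:1@103]
After op 4 [order #4] limit_buy(price=104, qty=7): fills=#4x#1:2@101 #4x#2:5@102; bids=[-] asks=[#2:5@102 #3:1@103]
After op 5 [order #5] limit_sell(price=98, qty=8): fills=none; bids=[-] asks=[#5:8@98 #2:5@102 #3:1@103]
After op 6 [order #6] market_buy(qty=4): fills=#6x#5:4@98; bids=[-] asks=[#5:4@98 #2:5@102 #3:1@103]
After op 7 [order #7] limit_buy(price=95, qty=6): fills=none; bids=[#7:6@95] asks=[#5:4@98 #2:5@102 #3:1@103]

Answer: BIDS (highest first):
  #7: 6@95
ASKS (lowest first):
  #5: 4@98
  #2: 5@102
  #3: 1@103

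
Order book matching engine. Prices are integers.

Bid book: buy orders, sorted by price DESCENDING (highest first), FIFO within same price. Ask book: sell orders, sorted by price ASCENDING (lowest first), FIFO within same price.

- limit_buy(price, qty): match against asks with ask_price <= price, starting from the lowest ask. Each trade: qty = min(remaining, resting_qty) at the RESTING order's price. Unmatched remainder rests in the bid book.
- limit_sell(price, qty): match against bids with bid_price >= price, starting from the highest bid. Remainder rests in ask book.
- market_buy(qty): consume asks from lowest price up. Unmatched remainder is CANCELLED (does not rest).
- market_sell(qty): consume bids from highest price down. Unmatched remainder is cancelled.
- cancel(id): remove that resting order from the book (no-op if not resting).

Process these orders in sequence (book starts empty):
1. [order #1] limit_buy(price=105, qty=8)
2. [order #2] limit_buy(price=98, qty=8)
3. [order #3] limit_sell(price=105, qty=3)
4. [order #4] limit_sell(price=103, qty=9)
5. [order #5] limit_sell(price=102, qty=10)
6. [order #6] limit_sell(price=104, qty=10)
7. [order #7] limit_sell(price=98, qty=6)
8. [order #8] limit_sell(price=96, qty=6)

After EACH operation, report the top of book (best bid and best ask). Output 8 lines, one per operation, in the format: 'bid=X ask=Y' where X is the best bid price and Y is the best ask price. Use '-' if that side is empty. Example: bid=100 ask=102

After op 1 [order #1] limit_buy(price=105, qty=8): fills=none; bids=[#1:8@105] asks=[-]
After op 2 [order #2] limit_buy(price=98, qty=8): fills=none; bids=[#1:8@105 #2:8@98] asks=[-]
After op 3 [order #3] limit_sell(price=105, qty=3): fills=#1x#3:3@105; bids=[#1:5@105 #2:8@98] asks=[-]
After op 4 [order #4] limit_sell(price=103, qty=9): fills=#1x#4:5@105; bids=[#2:8@98] asks=[#4:4@103]
After op 5 [order #5] limit_sell(price=102, qty=10): fills=none; bids=[#2:8@98] asks=[#5:10@102 #4:4@103]
After op 6 [order #6] limit_sell(price=104, qty=10): fills=none; bids=[#2:8@98] asks=[#5:10@102 #4:4@103 #6:10@104]
After op 7 [order #7] limit_sell(price=98, qty=6): fills=#2x#7:6@98; bids=[#2:2@98] asks=[#5:10@102 #4:4@103 #6:10@104]
After op 8 [order #8] limit_sell(price=96, qty=6): fills=#2x#8:2@98; bids=[-] asks=[#8:4@96 #5:10@102 #4:4@103 #6:10@104]

Answer: bid=105 ask=-
bid=105 ask=-
bid=105 ask=-
bid=98 ask=103
bid=98 ask=102
bid=98 ask=102
bid=98 ask=102
bid=- ask=96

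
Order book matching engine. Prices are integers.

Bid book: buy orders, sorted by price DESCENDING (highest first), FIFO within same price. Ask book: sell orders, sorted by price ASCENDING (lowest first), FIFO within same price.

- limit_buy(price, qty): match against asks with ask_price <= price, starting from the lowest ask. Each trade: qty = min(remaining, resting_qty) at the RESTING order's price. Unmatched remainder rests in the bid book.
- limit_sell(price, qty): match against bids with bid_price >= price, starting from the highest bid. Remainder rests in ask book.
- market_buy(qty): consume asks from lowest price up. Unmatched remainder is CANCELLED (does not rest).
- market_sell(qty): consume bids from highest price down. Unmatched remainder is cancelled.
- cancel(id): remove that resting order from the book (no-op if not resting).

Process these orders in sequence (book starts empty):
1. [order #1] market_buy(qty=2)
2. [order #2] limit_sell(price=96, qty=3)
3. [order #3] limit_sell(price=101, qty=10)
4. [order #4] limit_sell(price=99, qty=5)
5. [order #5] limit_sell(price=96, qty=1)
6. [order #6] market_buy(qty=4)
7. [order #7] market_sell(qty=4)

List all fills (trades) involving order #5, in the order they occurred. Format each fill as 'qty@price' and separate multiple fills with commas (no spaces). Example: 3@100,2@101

After op 1 [order #1] market_buy(qty=2): fills=none; bids=[-] asks=[-]
After op 2 [order #2] limit_sell(price=96, qty=3): fills=none; bids=[-] asks=[#2:3@96]
After op 3 [order #3] limit_sell(price=101, qty=10): fills=none; bids=[-] asks=[#2:3@96 #3:10@101]
After op 4 [order #4] limit_sell(price=99, qty=5): fills=none; bids=[-] asks=[#2:3@96 #4:5@99 #3:10@101]
After op 5 [order #5] limit_sell(price=96, qty=1): fills=none; bids=[-] asks=[#2:3@96 #5:1@96 #4:5@99 #3:10@101]
After op 6 [order #6] market_buy(qty=4): fills=#6x#2:3@96 #6x#5:1@96; bids=[-] asks=[#4:5@99 #3:10@101]
After op 7 [order #7] market_sell(qty=4): fills=none; bids=[-] asks=[#4:5@99 #3:10@101]

Answer: 1@96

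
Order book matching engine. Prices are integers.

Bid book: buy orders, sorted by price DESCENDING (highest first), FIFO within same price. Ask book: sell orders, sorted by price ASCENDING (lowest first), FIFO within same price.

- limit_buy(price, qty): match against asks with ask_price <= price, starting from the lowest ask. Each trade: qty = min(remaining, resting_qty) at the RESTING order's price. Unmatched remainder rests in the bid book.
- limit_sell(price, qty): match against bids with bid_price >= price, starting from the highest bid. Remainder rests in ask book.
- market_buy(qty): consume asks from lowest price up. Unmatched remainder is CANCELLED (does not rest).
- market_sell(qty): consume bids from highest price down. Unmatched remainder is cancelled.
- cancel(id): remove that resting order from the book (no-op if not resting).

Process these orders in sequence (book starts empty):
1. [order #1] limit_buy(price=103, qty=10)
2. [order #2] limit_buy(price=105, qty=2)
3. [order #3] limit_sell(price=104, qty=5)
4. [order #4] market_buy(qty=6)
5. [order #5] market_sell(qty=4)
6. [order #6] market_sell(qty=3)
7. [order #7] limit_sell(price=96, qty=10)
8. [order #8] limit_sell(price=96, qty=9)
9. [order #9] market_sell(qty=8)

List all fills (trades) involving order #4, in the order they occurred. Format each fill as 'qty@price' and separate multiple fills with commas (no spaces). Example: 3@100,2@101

After op 1 [order #1] limit_buy(price=103, qty=10): fills=none; bids=[#1:10@103] asks=[-]
After op 2 [order #2] limit_buy(price=105, qty=2): fills=none; bids=[#2:2@105 #1:10@103] asks=[-]
After op 3 [order #3] limit_sell(price=104, qty=5): fills=#2x#3:2@105; bids=[#1:10@103] asks=[#3:3@104]
After op 4 [order #4] market_buy(qty=6): fills=#4x#3:3@104; bids=[#1:10@103] asks=[-]
After op 5 [order #5] market_sell(qty=4): fills=#1x#5:4@103; bids=[#1:6@103] asks=[-]
After op 6 [order #6] market_sell(qty=3): fills=#1x#6:3@103; bids=[#1:3@103] asks=[-]
After op 7 [order #7] limit_sell(price=96, qty=10): fills=#1x#7:3@103; bids=[-] asks=[#7:7@96]
After op 8 [order #8] limit_sell(price=96, qty=9): fills=none; bids=[-] asks=[#7:7@96 #8:9@96]
After op 9 [order #9] market_sell(qty=8): fills=none; bids=[-] asks=[#7:7@96 #8:9@96]

Answer: 3@104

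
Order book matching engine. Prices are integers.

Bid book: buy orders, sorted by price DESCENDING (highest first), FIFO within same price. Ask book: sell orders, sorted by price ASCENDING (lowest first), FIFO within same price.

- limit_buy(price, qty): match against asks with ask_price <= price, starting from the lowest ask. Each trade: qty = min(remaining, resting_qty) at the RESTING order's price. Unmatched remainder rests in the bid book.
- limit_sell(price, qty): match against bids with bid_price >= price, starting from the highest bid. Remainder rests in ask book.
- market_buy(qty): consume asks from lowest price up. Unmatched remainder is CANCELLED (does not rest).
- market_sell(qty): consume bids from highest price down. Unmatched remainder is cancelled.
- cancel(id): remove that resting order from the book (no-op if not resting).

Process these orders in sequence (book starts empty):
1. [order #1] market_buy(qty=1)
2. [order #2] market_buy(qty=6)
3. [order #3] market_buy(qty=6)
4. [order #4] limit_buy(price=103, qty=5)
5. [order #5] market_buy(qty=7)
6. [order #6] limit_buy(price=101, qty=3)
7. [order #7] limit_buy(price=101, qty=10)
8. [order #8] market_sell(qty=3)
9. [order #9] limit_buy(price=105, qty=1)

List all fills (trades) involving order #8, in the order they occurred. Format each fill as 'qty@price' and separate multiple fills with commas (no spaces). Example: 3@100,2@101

Answer: 3@103

Derivation:
After op 1 [order #1] market_buy(qty=1): fills=none; bids=[-] asks=[-]
After op 2 [order #2] market_buy(qty=6): fills=none; bids=[-] asks=[-]
After op 3 [order #3] market_buy(qty=6): fills=none; bids=[-] asks=[-]
After op 4 [order #4] limit_buy(price=103, qty=5): fills=none; bids=[#4:5@103] asks=[-]
After op 5 [order #5] market_buy(qty=7): fills=none; bids=[#4:5@103] asks=[-]
After op 6 [order #6] limit_buy(price=101, qty=3): fills=none; bids=[#4:5@103 #6:3@101] asks=[-]
After op 7 [order #7] limit_buy(price=101, qty=10): fills=none; bids=[#4:5@103 #6:3@101 #7:10@101] asks=[-]
After op 8 [order #8] market_sell(qty=3): fills=#4x#8:3@103; bids=[#4:2@103 #6:3@101 #7:10@101] asks=[-]
After op 9 [order #9] limit_buy(price=105, qty=1): fills=none; bids=[#9:1@105 #4:2@103 #6:3@101 #7:10@101] asks=[-]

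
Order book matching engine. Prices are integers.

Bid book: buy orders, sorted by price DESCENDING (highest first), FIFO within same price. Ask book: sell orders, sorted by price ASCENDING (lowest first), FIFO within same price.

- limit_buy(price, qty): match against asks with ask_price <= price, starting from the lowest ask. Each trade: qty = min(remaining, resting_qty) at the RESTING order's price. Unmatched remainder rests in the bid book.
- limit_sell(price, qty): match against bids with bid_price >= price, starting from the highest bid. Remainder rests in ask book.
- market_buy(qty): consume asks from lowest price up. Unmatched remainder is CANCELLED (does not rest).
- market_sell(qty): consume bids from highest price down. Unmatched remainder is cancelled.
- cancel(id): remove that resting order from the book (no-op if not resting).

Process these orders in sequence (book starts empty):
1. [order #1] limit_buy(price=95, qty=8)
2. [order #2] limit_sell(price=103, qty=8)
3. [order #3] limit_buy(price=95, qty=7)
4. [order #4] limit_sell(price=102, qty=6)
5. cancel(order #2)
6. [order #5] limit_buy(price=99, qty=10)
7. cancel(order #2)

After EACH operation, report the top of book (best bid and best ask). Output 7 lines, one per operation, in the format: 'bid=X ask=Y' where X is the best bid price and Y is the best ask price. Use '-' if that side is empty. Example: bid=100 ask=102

After op 1 [order #1] limit_buy(price=95, qty=8): fills=none; bids=[#1:8@95] asks=[-]
After op 2 [order #2] limit_sell(price=103, qty=8): fills=none; bids=[#1:8@95] asks=[#2:8@103]
After op 3 [order #3] limit_buy(price=95, qty=7): fills=none; bids=[#1:8@95 #3:7@95] asks=[#2:8@103]
After op 4 [order #4] limit_sell(price=102, qty=6): fills=none; bids=[#1:8@95 #3:7@95] asks=[#4:6@102 #2:8@103]
After op 5 cancel(order #2): fills=none; bids=[#1:8@95 #3:7@95] asks=[#4:6@102]
After op 6 [order #5] limit_buy(price=99, qty=10): fills=none; bids=[#5:10@99 #1:8@95 #3:7@95] asks=[#4:6@102]
After op 7 cancel(order #2): fills=none; bids=[#5:10@99 #1:8@95 #3:7@95] asks=[#4:6@102]

Answer: bid=95 ask=-
bid=95 ask=103
bid=95 ask=103
bid=95 ask=102
bid=95 ask=102
bid=99 ask=102
bid=99 ask=102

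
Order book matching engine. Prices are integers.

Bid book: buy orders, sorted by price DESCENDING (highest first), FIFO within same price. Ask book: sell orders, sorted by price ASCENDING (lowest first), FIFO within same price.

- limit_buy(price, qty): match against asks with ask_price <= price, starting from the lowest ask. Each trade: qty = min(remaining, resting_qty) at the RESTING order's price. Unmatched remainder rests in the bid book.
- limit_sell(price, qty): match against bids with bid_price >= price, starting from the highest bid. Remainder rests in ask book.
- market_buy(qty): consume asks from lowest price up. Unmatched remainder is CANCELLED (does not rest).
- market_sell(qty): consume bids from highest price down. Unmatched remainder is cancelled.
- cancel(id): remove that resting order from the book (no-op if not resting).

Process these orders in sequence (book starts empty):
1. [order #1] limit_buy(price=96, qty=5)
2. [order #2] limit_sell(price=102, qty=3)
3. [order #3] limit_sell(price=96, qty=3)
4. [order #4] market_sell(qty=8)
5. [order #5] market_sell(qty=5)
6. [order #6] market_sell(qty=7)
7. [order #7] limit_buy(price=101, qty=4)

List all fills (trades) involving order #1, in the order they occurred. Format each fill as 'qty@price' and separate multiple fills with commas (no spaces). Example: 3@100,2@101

Answer: 3@96,2@96

Derivation:
After op 1 [order #1] limit_buy(price=96, qty=5): fills=none; bids=[#1:5@96] asks=[-]
After op 2 [order #2] limit_sell(price=102, qty=3): fills=none; bids=[#1:5@96] asks=[#2:3@102]
After op 3 [order #3] limit_sell(price=96, qty=3): fills=#1x#3:3@96; bids=[#1:2@96] asks=[#2:3@102]
After op 4 [order #4] market_sell(qty=8): fills=#1x#4:2@96; bids=[-] asks=[#2:3@102]
After op 5 [order #5] market_sell(qty=5): fills=none; bids=[-] asks=[#2:3@102]
After op 6 [order #6] market_sell(qty=7): fills=none; bids=[-] asks=[#2:3@102]
After op 7 [order #7] limit_buy(price=101, qty=4): fills=none; bids=[#7:4@101] asks=[#2:3@102]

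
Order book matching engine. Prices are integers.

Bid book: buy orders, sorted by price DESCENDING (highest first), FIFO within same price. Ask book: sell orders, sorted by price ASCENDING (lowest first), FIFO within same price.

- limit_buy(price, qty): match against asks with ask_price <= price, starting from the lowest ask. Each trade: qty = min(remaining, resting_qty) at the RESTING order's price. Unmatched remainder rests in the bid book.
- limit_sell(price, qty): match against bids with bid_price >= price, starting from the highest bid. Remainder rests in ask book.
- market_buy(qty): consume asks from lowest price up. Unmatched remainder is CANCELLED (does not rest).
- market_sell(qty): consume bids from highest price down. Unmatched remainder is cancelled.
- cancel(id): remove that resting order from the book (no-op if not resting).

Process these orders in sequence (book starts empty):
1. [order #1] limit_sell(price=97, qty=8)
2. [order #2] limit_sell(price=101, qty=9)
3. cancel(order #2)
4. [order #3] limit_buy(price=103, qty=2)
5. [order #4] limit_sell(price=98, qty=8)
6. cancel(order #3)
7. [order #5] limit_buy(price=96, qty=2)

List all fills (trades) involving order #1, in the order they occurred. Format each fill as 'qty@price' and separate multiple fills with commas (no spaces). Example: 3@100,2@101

After op 1 [order #1] limit_sell(price=97, qty=8): fills=none; bids=[-] asks=[#1:8@97]
After op 2 [order #2] limit_sell(price=101, qty=9): fills=none; bids=[-] asks=[#1:8@97 #2:9@101]
After op 3 cancel(order #2): fills=none; bids=[-] asks=[#1:8@97]
After op 4 [order #3] limit_buy(price=103, qty=2): fills=#3x#1:2@97; bids=[-] asks=[#1:6@97]
After op 5 [order #4] limit_sell(price=98, qty=8): fills=none; bids=[-] asks=[#1:6@97 #4:8@98]
After op 6 cancel(order #3): fills=none; bids=[-] asks=[#1:6@97 #4:8@98]
After op 7 [order #5] limit_buy(price=96, qty=2): fills=none; bids=[#5:2@96] asks=[#1:6@97 #4:8@98]

Answer: 2@97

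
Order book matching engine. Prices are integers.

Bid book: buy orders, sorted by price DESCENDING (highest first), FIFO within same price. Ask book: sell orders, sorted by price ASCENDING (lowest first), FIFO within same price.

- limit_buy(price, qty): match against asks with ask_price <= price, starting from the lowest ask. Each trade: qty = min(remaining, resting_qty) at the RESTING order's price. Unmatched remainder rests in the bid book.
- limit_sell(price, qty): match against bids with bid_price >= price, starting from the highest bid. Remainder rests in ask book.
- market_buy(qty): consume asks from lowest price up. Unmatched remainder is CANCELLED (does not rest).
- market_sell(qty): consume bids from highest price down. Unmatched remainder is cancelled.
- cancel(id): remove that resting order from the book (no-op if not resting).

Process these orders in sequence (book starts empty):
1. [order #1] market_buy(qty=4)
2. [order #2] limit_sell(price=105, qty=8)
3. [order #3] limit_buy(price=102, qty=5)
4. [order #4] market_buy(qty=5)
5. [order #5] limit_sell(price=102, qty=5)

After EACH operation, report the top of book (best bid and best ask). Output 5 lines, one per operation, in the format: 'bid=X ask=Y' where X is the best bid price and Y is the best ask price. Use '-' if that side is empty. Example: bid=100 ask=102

After op 1 [order #1] market_buy(qty=4): fills=none; bids=[-] asks=[-]
After op 2 [order #2] limit_sell(price=105, qty=8): fills=none; bids=[-] asks=[#2:8@105]
After op 3 [order #3] limit_buy(price=102, qty=5): fills=none; bids=[#3:5@102] asks=[#2:8@105]
After op 4 [order #4] market_buy(qty=5): fills=#4x#2:5@105; bids=[#3:5@102] asks=[#2:3@105]
After op 5 [order #5] limit_sell(price=102, qty=5): fills=#3x#5:5@102; bids=[-] asks=[#2:3@105]

Answer: bid=- ask=-
bid=- ask=105
bid=102 ask=105
bid=102 ask=105
bid=- ask=105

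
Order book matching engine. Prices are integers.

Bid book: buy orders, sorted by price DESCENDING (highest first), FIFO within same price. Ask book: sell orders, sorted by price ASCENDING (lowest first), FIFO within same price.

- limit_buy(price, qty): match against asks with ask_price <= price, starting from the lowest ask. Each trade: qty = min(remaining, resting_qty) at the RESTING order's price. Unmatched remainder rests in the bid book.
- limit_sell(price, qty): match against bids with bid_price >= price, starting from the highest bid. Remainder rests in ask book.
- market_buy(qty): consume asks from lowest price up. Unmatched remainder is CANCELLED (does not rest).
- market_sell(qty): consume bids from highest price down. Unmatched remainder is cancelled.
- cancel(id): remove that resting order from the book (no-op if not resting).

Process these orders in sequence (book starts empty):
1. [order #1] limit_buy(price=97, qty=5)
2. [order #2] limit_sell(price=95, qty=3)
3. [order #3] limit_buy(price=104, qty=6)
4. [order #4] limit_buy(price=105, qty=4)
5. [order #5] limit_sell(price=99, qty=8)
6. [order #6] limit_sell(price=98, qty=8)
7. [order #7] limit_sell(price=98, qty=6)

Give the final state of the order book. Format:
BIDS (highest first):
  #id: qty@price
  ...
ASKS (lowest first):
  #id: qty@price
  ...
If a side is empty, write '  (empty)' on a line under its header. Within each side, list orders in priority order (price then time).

After op 1 [order #1] limit_buy(price=97, qty=5): fills=none; bids=[#1:5@97] asks=[-]
After op 2 [order #2] limit_sell(price=95, qty=3): fills=#1x#2:3@97; bids=[#1:2@97] asks=[-]
After op 3 [order #3] limit_buy(price=104, qty=6): fills=none; bids=[#3:6@104 #1:2@97] asks=[-]
After op 4 [order #4] limit_buy(price=105, qty=4): fills=none; bids=[#4:4@105 #3:6@104 #1:2@97] asks=[-]
After op 5 [order #5] limit_sell(price=99, qty=8): fills=#4x#5:4@105 #3x#5:4@104; bids=[#3:2@104 #1:2@97] asks=[-]
After op 6 [order #6] limit_sell(price=98, qty=8): fills=#3x#6:2@104; bids=[#1:2@97] asks=[#6:6@98]
After op 7 [order #7] limit_sell(price=98, qty=6): fills=none; bids=[#1:2@97] asks=[#6:6@98 #7:6@98]

Answer: BIDS (highest first):
  #1: 2@97
ASKS (lowest first):
  #6: 6@98
  #7: 6@98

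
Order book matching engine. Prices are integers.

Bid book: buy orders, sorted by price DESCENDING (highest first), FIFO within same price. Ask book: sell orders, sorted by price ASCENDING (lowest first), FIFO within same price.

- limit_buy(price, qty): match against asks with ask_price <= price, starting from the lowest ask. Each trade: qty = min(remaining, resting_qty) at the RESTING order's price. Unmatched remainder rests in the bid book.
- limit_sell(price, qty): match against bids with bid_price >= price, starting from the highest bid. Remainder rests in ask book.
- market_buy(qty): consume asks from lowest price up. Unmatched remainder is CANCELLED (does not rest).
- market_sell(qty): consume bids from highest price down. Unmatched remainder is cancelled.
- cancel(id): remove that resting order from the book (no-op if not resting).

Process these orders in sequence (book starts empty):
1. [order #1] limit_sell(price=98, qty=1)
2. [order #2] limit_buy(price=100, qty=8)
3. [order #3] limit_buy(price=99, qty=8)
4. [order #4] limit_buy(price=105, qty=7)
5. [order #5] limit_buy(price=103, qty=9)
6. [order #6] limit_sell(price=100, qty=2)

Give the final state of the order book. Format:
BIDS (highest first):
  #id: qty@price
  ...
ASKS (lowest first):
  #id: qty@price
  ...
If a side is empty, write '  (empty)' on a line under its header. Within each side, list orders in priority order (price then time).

Answer: BIDS (highest first):
  #4: 5@105
  #5: 9@103
  #2: 7@100
  #3: 8@99
ASKS (lowest first):
  (empty)

Derivation:
After op 1 [order #1] limit_sell(price=98, qty=1): fills=none; bids=[-] asks=[#1:1@98]
After op 2 [order #2] limit_buy(price=100, qty=8): fills=#2x#1:1@98; bids=[#2:7@100] asks=[-]
After op 3 [order #3] limit_buy(price=99, qty=8): fills=none; bids=[#2:7@100 #3:8@99] asks=[-]
After op 4 [order #4] limit_buy(price=105, qty=7): fills=none; bids=[#4:7@105 #2:7@100 #3:8@99] asks=[-]
After op 5 [order #5] limit_buy(price=103, qty=9): fills=none; bids=[#4:7@105 #5:9@103 #2:7@100 #3:8@99] asks=[-]
After op 6 [order #6] limit_sell(price=100, qty=2): fills=#4x#6:2@105; bids=[#4:5@105 #5:9@103 #2:7@100 #3:8@99] asks=[-]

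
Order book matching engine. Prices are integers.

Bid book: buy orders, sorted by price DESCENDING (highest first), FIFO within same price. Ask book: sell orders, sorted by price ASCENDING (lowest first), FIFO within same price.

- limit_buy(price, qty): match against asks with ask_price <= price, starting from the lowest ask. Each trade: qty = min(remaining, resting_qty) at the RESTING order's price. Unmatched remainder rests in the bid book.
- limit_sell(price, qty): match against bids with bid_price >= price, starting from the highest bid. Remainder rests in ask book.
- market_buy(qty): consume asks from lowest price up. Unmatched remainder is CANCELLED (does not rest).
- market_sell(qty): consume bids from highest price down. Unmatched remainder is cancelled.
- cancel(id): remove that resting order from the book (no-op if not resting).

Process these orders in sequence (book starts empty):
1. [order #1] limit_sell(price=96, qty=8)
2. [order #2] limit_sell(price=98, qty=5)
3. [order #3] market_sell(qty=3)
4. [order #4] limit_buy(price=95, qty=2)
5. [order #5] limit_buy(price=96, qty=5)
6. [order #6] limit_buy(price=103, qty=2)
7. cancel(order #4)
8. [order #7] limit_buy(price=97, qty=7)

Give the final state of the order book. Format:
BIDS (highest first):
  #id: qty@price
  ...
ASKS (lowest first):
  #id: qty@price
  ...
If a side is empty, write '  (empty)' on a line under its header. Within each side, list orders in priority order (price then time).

Answer: BIDS (highest first):
  #7: 6@97
ASKS (lowest first):
  #2: 5@98

Derivation:
After op 1 [order #1] limit_sell(price=96, qty=8): fills=none; bids=[-] asks=[#1:8@96]
After op 2 [order #2] limit_sell(price=98, qty=5): fills=none; bids=[-] asks=[#1:8@96 #2:5@98]
After op 3 [order #3] market_sell(qty=3): fills=none; bids=[-] asks=[#1:8@96 #2:5@98]
After op 4 [order #4] limit_buy(price=95, qty=2): fills=none; bids=[#4:2@95] asks=[#1:8@96 #2:5@98]
After op 5 [order #5] limit_buy(price=96, qty=5): fills=#5x#1:5@96; bids=[#4:2@95] asks=[#1:3@96 #2:5@98]
After op 6 [order #6] limit_buy(price=103, qty=2): fills=#6x#1:2@96; bids=[#4:2@95] asks=[#1:1@96 #2:5@98]
After op 7 cancel(order #4): fills=none; bids=[-] asks=[#1:1@96 #2:5@98]
After op 8 [order #7] limit_buy(price=97, qty=7): fills=#7x#1:1@96; bids=[#7:6@97] asks=[#2:5@98]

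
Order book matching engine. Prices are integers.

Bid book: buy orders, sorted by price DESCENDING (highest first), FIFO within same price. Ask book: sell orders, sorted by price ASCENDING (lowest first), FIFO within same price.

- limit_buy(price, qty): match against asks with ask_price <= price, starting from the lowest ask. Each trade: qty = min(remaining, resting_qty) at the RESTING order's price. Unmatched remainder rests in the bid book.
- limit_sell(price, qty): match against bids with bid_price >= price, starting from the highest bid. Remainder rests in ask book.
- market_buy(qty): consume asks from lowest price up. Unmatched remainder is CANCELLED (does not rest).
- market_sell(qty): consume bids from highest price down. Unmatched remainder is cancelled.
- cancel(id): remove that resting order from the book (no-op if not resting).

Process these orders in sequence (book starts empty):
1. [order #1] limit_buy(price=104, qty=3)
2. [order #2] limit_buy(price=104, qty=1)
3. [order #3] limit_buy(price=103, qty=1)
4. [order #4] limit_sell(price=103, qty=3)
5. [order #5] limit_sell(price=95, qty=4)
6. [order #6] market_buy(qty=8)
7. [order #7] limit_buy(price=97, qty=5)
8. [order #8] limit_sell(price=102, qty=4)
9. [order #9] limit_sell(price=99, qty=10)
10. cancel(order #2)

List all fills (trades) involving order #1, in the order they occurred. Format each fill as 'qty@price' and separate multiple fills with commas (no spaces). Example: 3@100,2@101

Answer: 3@104

Derivation:
After op 1 [order #1] limit_buy(price=104, qty=3): fills=none; bids=[#1:3@104] asks=[-]
After op 2 [order #2] limit_buy(price=104, qty=1): fills=none; bids=[#1:3@104 #2:1@104] asks=[-]
After op 3 [order #3] limit_buy(price=103, qty=1): fills=none; bids=[#1:3@104 #2:1@104 #3:1@103] asks=[-]
After op 4 [order #4] limit_sell(price=103, qty=3): fills=#1x#4:3@104; bids=[#2:1@104 #3:1@103] asks=[-]
After op 5 [order #5] limit_sell(price=95, qty=4): fills=#2x#5:1@104 #3x#5:1@103; bids=[-] asks=[#5:2@95]
After op 6 [order #6] market_buy(qty=8): fills=#6x#5:2@95; bids=[-] asks=[-]
After op 7 [order #7] limit_buy(price=97, qty=5): fills=none; bids=[#7:5@97] asks=[-]
After op 8 [order #8] limit_sell(price=102, qty=4): fills=none; bids=[#7:5@97] asks=[#8:4@102]
After op 9 [order #9] limit_sell(price=99, qty=10): fills=none; bids=[#7:5@97] asks=[#9:10@99 #8:4@102]
After op 10 cancel(order #2): fills=none; bids=[#7:5@97] asks=[#9:10@99 #8:4@102]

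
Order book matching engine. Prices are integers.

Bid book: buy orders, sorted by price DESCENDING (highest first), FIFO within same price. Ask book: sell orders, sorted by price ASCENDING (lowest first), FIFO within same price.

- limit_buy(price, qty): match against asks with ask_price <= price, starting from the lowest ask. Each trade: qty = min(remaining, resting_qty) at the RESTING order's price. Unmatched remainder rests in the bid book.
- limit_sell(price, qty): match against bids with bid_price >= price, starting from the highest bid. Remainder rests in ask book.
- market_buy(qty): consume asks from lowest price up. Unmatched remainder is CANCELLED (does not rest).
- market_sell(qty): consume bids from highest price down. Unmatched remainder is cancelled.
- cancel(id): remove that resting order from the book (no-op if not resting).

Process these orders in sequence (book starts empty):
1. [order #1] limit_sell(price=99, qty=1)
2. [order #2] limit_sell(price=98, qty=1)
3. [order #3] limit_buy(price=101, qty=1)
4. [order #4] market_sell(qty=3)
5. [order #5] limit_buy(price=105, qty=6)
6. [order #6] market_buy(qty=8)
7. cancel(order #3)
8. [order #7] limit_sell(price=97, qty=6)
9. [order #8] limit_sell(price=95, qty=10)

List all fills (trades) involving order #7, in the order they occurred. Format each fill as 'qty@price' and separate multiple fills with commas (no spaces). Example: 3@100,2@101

After op 1 [order #1] limit_sell(price=99, qty=1): fills=none; bids=[-] asks=[#1:1@99]
After op 2 [order #2] limit_sell(price=98, qty=1): fills=none; bids=[-] asks=[#2:1@98 #1:1@99]
After op 3 [order #3] limit_buy(price=101, qty=1): fills=#3x#2:1@98; bids=[-] asks=[#1:1@99]
After op 4 [order #4] market_sell(qty=3): fills=none; bids=[-] asks=[#1:1@99]
After op 5 [order #5] limit_buy(price=105, qty=6): fills=#5x#1:1@99; bids=[#5:5@105] asks=[-]
After op 6 [order #6] market_buy(qty=8): fills=none; bids=[#5:5@105] asks=[-]
After op 7 cancel(order #3): fills=none; bids=[#5:5@105] asks=[-]
After op 8 [order #7] limit_sell(price=97, qty=6): fills=#5x#7:5@105; bids=[-] asks=[#7:1@97]
After op 9 [order #8] limit_sell(price=95, qty=10): fills=none; bids=[-] asks=[#8:10@95 #7:1@97]

Answer: 5@105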